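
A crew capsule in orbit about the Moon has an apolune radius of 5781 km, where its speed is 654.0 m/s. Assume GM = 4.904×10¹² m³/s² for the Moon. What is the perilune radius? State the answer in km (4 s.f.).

perilune radius ≈ 1949 km

r_a = 5.781×10⁶ m.
Specific energy ε = v²/2 − μ/r = -6.344×10⁵ J/kg, so a = −μ/(2ε) = 3.865×10⁶ m.
The apsides satisfy r_p + r_a = 2a, so the perilune radius is 2a − r_a = 1.949×10⁶ m = 1948.7 km.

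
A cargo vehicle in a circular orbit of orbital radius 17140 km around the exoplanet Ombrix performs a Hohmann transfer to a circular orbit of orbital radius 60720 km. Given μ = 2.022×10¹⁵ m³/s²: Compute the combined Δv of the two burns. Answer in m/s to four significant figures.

r₁ = 17140 km = 1.714×10⁷ m.
r₂ = 60720 km = 6.072×10⁷ m.
Transfer ellipse a_t = (r₁ + r₂)/2 = 3.893×10⁷ m.
At r₁: circular v_c1 = √(μ/r₁) = 10860 m/s; transfer-periapsis v_p = √[μ(2/r₁ − 1/a_t)] = 13560 m/s.
Δv₁ = v_p − v_c1 = 2703 m/s.
At r₂: circular v_c2 = √(μ/r₂) = 5771 m/s; transfer-apoapsis v_a = √[μ(2/r₂ − 1/a_t)] = 3829 m/s.
Δv₂ = v_c2 − v_a = 1942 m/s.
Total Δv = Δv₁ + Δv₂ = 4645 m/s.

Δv_total ≈ 4645 m/s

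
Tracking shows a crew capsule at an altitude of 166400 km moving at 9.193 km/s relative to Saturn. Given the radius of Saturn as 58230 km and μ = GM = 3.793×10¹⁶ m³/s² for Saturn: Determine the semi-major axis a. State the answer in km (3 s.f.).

a ≈ 1.50×10⁵ km

r = 58230 + 166400 = 2.2463×10⁵ km = 2.246×10⁸ m.
Vis-viva rearranged: 1/a = 2/r − v²/μ = 8.904×10⁻⁹ − 2.228×10⁻⁹ = 6.675×10⁻⁹ m⁻¹.
a = 1.498×10⁸ m = 1.4980×10⁵ km.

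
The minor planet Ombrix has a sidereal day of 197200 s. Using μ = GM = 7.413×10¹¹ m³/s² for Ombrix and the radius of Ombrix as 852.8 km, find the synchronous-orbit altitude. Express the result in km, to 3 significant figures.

h_sync ≈ 8150 km

A synchronous orbit has period T, so by Kepler's third law a = (μT²/4π²)^(1/3).
μT²/4π² = 7.413×10¹¹ × (1.972×10⁵)² / 39.48 = 7.302×10²⁰ m³.
a = 9.005×10⁶ m = 9005.0 km.
Altitude h = a − R = 9005.0 − 852.8 = 8152.2 km.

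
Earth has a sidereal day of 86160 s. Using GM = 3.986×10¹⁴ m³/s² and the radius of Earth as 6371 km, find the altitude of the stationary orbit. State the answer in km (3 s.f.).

h_sync ≈ 35800 km

A synchronous orbit has period T, so by Kepler's third law a = (μT²/4π²)^(1/3).
μT²/4π² = 3.986×10¹⁴ × (8.616×10⁴)² / 39.48 = 7.495×10²² m³.
a = 4.216×10⁷ m = 42163 km.
Altitude h = a − R = 42163 − 6371 = 35792 km.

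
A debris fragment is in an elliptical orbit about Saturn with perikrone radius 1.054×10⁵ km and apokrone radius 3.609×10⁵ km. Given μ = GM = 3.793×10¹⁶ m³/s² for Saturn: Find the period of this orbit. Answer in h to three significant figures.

T ≈ 31.9 h

Semi-major axis a = (r_p + r_a)/2 = (1.0540×10⁵ + 3.6090×10⁵)/2 = 2.3315×10⁵ km = 2.332×10⁸ m.
By Kepler's third law T = 2π√(a³/μ) = 2π × 1.828×10⁴ = 1.149×10⁵ s.
= 31.90 h.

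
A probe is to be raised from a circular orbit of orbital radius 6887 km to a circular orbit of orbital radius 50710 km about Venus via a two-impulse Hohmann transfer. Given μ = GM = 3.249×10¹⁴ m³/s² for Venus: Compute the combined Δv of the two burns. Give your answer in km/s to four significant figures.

r₁ = 6887 km = 6.887×10⁶ m.
r₂ = 50710 km = 5.071×10⁷ m.
Transfer ellipse a_t = (r₁ + r₂)/2 = 2.880×10⁷ m.
At r₁: circular v_c1 = √(μ/r₁) = 6868 m/s; transfer-periapsis v_p = √[μ(2/r₁ − 1/a_t)] = 9114 m/s.
Δv₁ = v_p − v_c1 = 2246 m/s.
At r₂: circular v_c2 = √(μ/r₂) = 2531 m/s; transfer-apoapsis v_a = √[μ(2/r₂ − 1/a_t)] = 1238 m/s.
Δv₂ = v_c2 − v_a = 1293 m/s.
Total Δv = Δv₁ + Δv₂ = 3539 m/s = 3.539 km/s.

Δv_total ≈ 3.539 km/s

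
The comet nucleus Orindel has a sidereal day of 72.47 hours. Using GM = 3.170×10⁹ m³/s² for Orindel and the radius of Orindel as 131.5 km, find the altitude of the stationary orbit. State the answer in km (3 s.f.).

h_sync ≈ 1630 km

T = 72.47 hours = 2.609×10⁵ s.
A synchronous orbit has period T, so by Kepler's third law a = (μT²/4π²)^(1/3).
μT²/4π² = 3.170×10⁹ × (2.609×10⁵)² / 39.48 = 5.465×10¹⁸ m³.
a = 1.761×10⁶ m = 1761.5 km.
Altitude h = a − R = 1761.5 − 131.5 = 1630.0 km.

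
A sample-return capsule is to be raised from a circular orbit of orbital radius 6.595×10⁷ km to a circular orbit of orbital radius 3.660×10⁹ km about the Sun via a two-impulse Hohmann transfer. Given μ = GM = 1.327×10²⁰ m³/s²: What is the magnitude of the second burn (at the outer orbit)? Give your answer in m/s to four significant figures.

Δv ≈ 4888 m/s

r₁ = 6.595×10⁷ km = 6.595×10¹⁰ m.
r₂ = 3.660×10⁹ km = 3.660×10¹² m.
Transfer ellipse a_t = (r₁ + r₂)/2 = 1.863×10¹² m.
At r₁: circular v_c1 = √(μ/r₁) = 44860 m/s; transfer-perihelion v_p = √[μ(2/r₁ − 1/a_t)] = 62870 m/s.
At r₂: circular v_c2 = √(μ/r₂) = 6021 m/s; transfer-aphelion v_a = √[μ(2/r₂ − 1/a_t)] = 1133 m/s.
Δv₂ = v_c2 − v_a = 4888 m/s.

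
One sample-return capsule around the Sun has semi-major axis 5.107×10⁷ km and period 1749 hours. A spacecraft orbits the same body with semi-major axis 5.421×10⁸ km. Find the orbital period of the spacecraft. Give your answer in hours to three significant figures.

Kepler's third law: T² ∝ a³, so T₂ = T₁ (a₂/a₁)^(3/2).
a₂/a₁ = 10.61, (a₂/a₁)^(3/2) = 34.58.
T₂ = 1749 × 34.58 = 60490 hours.

T₂ ≈ 60500 hours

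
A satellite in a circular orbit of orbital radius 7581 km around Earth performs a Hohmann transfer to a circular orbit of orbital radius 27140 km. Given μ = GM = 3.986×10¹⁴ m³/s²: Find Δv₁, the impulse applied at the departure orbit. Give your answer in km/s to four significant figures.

r₁ = 7581 km = 7.581×10⁶ m.
r₂ = 27140 km = 2.714×10⁷ m.
Transfer ellipse a_t = (r₁ + r₂)/2 = 1.736×10⁷ m.
At r₁: circular v_c1 = √(μ/r₁) = 7251 m/s; transfer-perigee v_p = √[μ(2/r₁ − 1/a_t)] = 9066 m/s.
Δv₁ = v_p − v_c1 = 1815 m/s.
= 1.815 km/s.

Δv ≈ 1.815 km/s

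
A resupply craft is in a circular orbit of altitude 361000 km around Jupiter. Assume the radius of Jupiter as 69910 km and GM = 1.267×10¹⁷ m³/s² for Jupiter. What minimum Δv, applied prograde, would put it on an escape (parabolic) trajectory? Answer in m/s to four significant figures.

Δv ≈ 7103 m/s

r = 69910 + 361000 = 430910 km = 4.3091×10⁸ m.
Circular speed v_c = √(μ/r) = 17150 m/s.
Escape speed v_esc = √(2μ/r) = √2 × v_c = 24250 m/s.
Δv = v_esc − v_c = 7103 m/s.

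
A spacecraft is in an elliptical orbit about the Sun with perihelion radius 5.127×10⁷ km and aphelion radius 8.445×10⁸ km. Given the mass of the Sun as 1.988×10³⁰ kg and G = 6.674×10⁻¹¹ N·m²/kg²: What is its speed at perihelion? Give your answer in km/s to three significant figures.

v ≈ 69.9 km/s

μ = GM = 6.674×10⁻¹¹ × 1.988×10³⁰ = 1.327×10²⁰ m³/s².
Semi-major axis a = (r_p + r_a)/2 = 4.4788×10⁸ km = 4.479×10¹¹ m.
Vis-viva: v² = μ(2/r − 1/a) = 1.327×10²⁰ × (3.901×10⁻¹¹ − 2.233×10⁻¹²) = 4.879×10⁹ m²/s².
v = 69850 m/s = 69.85 km/s.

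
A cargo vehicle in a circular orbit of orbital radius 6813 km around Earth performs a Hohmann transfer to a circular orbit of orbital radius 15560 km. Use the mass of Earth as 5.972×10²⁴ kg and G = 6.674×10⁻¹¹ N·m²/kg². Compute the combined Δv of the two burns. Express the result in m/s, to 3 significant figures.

μ = GM = 6.674×10⁻¹¹ × 5.972×10²⁴ = 3.986×10¹⁴ m³/s².
r₁ = 6813 km = 6.813×10⁶ m.
r₂ = 15560 km = 1.556×10⁷ m.
Transfer ellipse a_t = (r₁ + r₂)/2 = 1.119×10⁷ m.
At r₁: circular v_c1 = √(μ/r₁) = 7649 m/s; transfer-perigee v_p = √[μ(2/r₁ − 1/a_t)] = 9021 m/s.
Δv₁ = v_p − v_c1 = 1372 m/s.
At r₂: circular v_c2 = √(μ/r₂) = 5061 m/s; transfer-apogee v_a = √[μ(2/r₂ − 1/a_t)] = 3950 m/s.
Δv₂ = v_c2 − v_a = 1111 m/s.
Total Δv = Δv₁ + Δv₂ = 2483 m/s.

Δv_total ≈ 2480 m/s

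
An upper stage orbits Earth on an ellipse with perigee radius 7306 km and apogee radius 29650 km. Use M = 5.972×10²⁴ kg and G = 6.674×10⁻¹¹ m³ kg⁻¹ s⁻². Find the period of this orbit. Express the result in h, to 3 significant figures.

T ≈ 6.94 h

μ = GM = 6.674×10⁻¹¹ × 5.972×10²⁴ = 3.986×10¹⁴ m³/s².
Semi-major axis a = (r_p + r_a)/2 = (7306.0 + 29650)/2 = 18478 km = 1.848×10⁷ m.
By Kepler's third law T = 2π√(a³/μ) = 2π × 3.979×10³ = 2.500×10⁴ s.
= 6.944 h.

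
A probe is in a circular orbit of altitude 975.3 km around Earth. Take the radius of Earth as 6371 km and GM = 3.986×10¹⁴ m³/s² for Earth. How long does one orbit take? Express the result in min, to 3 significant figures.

T ≈ 104 min

r = 6371 + 975.3 = 7346.3 km = 7.3463×10⁶ m.
Kepler's third law: T = 2π√(r³/μ) = 2π√((7.346×10⁶)³ / 3.986×10¹⁴).
r³/μ = 9.946×10⁵ s², so T = 2π × 9.973×10² = 6.266×10³ s.
Converting: 6.266×10³ s ÷ 60.00 = 104.4 min.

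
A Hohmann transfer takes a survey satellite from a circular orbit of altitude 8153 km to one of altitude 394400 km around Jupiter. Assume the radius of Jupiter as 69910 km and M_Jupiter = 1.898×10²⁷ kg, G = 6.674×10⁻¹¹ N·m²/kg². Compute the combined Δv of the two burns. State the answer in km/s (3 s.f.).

μ = GM = 6.674×10⁻¹¹ × 1.898×10²⁷ = 1.267×10¹⁷ m³/s².
r₁ = 69910 + 8153 = 78063 km = 7.8063×10⁷ m.
r₂ = 69910 + 394400 = 464310 km = 4.6431×10⁸ m.
Transfer ellipse a_t = (r₁ + r₂)/2 = 2.712×10⁸ m.
At r₁: circular v_c1 = √(μ/r₁) = 40280 m/s; transfer-perijove v_p = √[μ(2/r₁ − 1/a_t)] = 52710 m/s.
Δv₁ = v_p − v_c1 = 12430 m/s.
At r₂: circular v_c2 = √(μ/r₂) = 16520 m/s; transfer-apojove v_a = √[μ(2/r₂ − 1/a_t)] = 8862 m/s.
Δv₂ = v_c2 − v_a = 7655 m/s.
Total Δv = Δv₁ + Δv₂ = 20080 m/s = 20.08 km/s.

Δv_total ≈ 20.1 km/s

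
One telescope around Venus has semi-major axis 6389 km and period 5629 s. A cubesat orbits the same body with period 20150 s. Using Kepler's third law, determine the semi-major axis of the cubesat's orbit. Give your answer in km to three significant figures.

Kepler's third law: a³ ∝ T², so a₂ = a₁ (T₂/T₁)^(2/3).
T₂/T₁ = 3.580, (T₂/T₁)^(2/3) = 2.340.
a₂ = 6389 × 2.340 = 14950 km.

a₂ ≈ 15000 km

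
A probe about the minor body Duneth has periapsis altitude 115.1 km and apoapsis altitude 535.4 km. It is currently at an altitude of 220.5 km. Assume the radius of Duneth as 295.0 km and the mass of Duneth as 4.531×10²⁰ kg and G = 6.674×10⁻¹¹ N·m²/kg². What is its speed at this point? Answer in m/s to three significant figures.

v ≈ 262 m/s

μ = GM = 6.674×10⁻¹¹ × 4.531×10²⁰ = 3.024×10¹⁰ m³/s².
r_p = 295.0 + 115.1 = 410.10 km = 4.1010×10⁵ m.
r_a = 295.0 + 535.4 = 830.40 km = 8.3040×10⁵ m.
r = 295.0 + 220.5 = 515.50 km = 5.155×10⁵ m.
Semi-major axis a = (r_p + r_a)/2 = 620.25 km = 6.202×10⁵ m.
Vis-viva: v² = μ(2/r − 1/a) = 3.024×10¹⁰ × (3.880×10⁻⁶ − 1.612×10⁻⁶) = 6.857×10⁴ m²/s².
v = 261.9 m/s.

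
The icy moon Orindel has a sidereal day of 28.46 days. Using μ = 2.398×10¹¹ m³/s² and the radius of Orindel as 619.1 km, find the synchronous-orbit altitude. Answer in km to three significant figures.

h_sync ≈ 32600 km

T = 28.46 days = 2.459×10⁶ s.
A synchronous orbit has period T, so by Kepler's third law a = (μT²/4π²)^(1/3).
μT²/4π² = 2.398×10¹¹ × (2.459×10⁶)² / 39.48 = 3.673×10²² m³.
a = 3.324×10⁷ m = 33240 km.
Altitude h = a − R = 33240 − 619.1 = 32621 km.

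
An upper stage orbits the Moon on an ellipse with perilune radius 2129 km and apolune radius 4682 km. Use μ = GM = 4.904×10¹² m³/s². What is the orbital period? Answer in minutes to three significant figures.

Semi-major axis a = (r_p + r_a)/2 = (2129.0 + 4682.0)/2 = 3405.5 km = 3.406×10⁶ m.
By Kepler's third law T = 2π√(a³/μ) = 2π × 2.838×10³ = 1.783×10⁴ s.
= 297.2 minutes.

T ≈ 297 minutes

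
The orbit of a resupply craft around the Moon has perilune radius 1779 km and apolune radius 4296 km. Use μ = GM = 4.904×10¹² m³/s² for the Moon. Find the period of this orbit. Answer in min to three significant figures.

T ≈ 250 min

Semi-major axis a = (r_p + r_a)/2 = (1779.0 + 4296.0)/2 = 3037.5 km = 3.038×10⁶ m.
By Kepler's third law T = 2π√(a³/μ) = 2π × 2.391×10³ = 1.502×10⁴ s.
= 250.3 min.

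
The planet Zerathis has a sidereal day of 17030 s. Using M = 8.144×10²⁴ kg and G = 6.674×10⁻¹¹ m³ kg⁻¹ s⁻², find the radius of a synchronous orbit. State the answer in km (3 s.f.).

μ = GM = 6.674×10⁻¹¹ × 8.144×10²⁴ = 5.435×10¹⁴ m³/s².
A synchronous orbit has period T, so by Kepler's third law a = (μT²/4π²)^(1/3).
μT²/4π² = 5.435×10¹⁴ × (1.703×10⁴)² / 39.48 = 3.993×10²¹ m³.
a = 1.586×10⁷ m = 15865 km.

r_sync ≈ 15900 km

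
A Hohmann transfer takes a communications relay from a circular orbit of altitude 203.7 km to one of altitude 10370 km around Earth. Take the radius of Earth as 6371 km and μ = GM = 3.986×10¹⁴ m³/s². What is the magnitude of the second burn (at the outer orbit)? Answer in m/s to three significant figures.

Δv ≈ 1220 m/s

r₁ = 6371 + 203.7 = 6574.7 km = 6.5747×10⁶ m.
r₂ = 6371 + 10370 = 16741 km = 1.6741×10⁷ m.
Transfer ellipse a_t = (r₁ + r₂)/2 = 1.166×10⁷ m.
At r₁: circular v_c1 = √(μ/r₁) = 7786 m/s; transfer-perigee v_p = √[μ(2/r₁ − 1/a_t)] = 9331 m/s.
At r₂: circular v_c2 = √(μ/r₂) = 4880 m/s; transfer-apogee v_a = √[μ(2/r₂ − 1/a_t)] = 3664 m/s.
Δv₂ = v_c2 − v_a = 1215 m/s.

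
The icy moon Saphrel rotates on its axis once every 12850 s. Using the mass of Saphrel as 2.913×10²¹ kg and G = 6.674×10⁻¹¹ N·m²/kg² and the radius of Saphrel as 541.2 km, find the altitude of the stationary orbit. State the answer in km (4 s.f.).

μ = GM = 6.674×10⁻¹¹ × 2.913×10²¹ = 1.944×10¹¹ m³/s².
A synchronous orbit has period T, so by Kepler's third law a = (μT²/4π²)^(1/3).
μT²/4π² = 1.944×10¹¹ × (1.285×10⁴)² / 39.48 = 8.132×10¹⁷ m³.
a = 9.334×10⁵ m = 933.38 km.
Altitude h = a − R = 933.38 − 541.2 = 392.18 km.

h_sync ≈ 392.2 km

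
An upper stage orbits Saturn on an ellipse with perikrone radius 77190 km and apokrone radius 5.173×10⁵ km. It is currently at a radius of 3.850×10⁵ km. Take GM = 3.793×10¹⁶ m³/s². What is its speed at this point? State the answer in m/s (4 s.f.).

Semi-major axis a = (r_p + r_a)/2 = 2.9724×10⁵ km = 2.972×10⁸ m.
Vis-viva: v² = μ(2/r − 1/a) = 3.793×10¹⁶ × (5.195×10⁻⁹ − 3.364×10⁻⁹) = 6.943×10⁷ m²/s².
v = 8333 m/s.

v ≈ 8333 m/s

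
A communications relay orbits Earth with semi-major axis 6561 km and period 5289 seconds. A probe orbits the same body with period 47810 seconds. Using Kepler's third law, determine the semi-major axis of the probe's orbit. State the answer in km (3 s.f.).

Kepler's third law: a³ ∝ T², so a₂ = a₁ (T₂/T₁)^(2/3).
T₂/T₁ = 9.040, (T₂/T₁)^(2/3) = 4.339.
a₂ = 6561 × 4.339 = 28470 km.

a₂ ≈ 28500 km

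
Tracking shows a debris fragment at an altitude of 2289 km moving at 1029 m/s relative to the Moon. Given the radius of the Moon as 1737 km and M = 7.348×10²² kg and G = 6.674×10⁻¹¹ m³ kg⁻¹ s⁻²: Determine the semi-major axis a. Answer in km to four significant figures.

a ≈ 3560 km

μ = GM = 6.674×10⁻¹¹ × 7.348×10²² = 4.904×10¹² m³/s².
r = 1737 + 2289 = 4026.0 km = 4.026×10⁶ m.
Specific orbital energy ε = v²/2 − μ/r = (1029)²/2 − 4.904×10¹²/4.026×10⁶ = -6.887×10⁵ J/kg.
Since ε = −μ/(2a), a = −μ/(2ε) = 3.560×10⁶ m = 3560.5 km.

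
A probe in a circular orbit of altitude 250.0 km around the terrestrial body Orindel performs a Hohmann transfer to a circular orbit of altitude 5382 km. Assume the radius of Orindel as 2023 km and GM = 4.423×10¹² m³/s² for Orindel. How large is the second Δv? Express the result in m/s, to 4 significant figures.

r₁ = 2023 + 250.0 = 2273.0 km = 2.2730×10⁶ m.
r₂ = 2023 + 5382 = 7405.0 km = 7.4050×10⁶ m.
Transfer ellipse a_t = (r₁ + r₂)/2 = 4.839×10⁶ m.
At r₁: circular v_c1 = √(μ/r₁) = 1395 m/s; transfer-periapsis v_p = √[μ(2/r₁ − 1/a_t)] = 1726 m/s.
At r₂: circular v_c2 = √(μ/r₂) = 772.9 m/s; transfer-apoapsis v_a = √[μ(2/r₂ − 1/a_t)] = 529.7 m/s.
Δv₂ = v_c2 − v_a = 243.2 m/s.

Δv ≈ 243.2 m/s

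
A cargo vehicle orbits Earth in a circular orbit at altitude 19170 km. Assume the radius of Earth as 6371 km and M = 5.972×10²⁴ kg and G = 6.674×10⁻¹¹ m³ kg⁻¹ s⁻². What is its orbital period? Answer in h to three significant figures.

T ≈ 11.3 h

μ = GM = 6.674×10⁻¹¹ × 5.972×10²⁴ = 3.986×10¹⁴ m³/s².
r = 6371 + 19170 = 25541 km = 2.5541×10⁷ m.
Kepler's third law: T = 2π√(r³/μ) = 2π√((2.554×10⁷)³ / 3.986×10¹⁴).
r³/μ = 4.180×10⁷ s², so T = 2π × 6.466×10³ = 4.062×10⁴ s.
Converting: 4.062×10⁴ s ÷ 3600 = 11.28 h.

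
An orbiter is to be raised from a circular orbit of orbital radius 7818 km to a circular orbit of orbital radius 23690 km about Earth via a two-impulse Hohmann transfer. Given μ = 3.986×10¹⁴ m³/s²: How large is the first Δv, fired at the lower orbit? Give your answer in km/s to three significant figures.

r₁ = 7818 km = 7.818×10⁶ m.
r₂ = 23690 km = 2.369×10⁷ m.
Transfer ellipse a_t = (r₁ + r₂)/2 = 1.575×10⁷ m.
At r₁: circular v_c1 = √(μ/r₁) = 7140 m/s; transfer-perigee v_p = √[μ(2/r₁ − 1/a_t)] = 8756 m/s.
Δv₁ = v_p − v_c1 = 1616 m/s.
= 1.616 km/s.

Δv ≈ 1.62 km/s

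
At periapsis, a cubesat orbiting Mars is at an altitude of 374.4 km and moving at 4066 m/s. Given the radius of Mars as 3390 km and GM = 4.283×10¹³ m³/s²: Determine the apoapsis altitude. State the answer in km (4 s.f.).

apoapsis altitude ≈ 6611 km

r_p = 3390 + 374.4 = 3764.4 km = 3.764×10⁶ m.
Specific energy ε = v²/2 − μ/r = -3.111×10⁶ J/kg, so a = −μ/(2ε) = 6.883×10⁶ m.
The apsides satisfy r_p + r_a = 2a, so the apoapsis radius is 2a − r_p = 1.000×10⁷ m = 10001 km.
Apoapsis altitude = 10001 − 3390 = 6610.8 km.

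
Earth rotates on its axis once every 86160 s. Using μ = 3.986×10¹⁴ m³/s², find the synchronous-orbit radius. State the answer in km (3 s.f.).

A synchronous orbit has period T, so by Kepler's third law a = (μT²/4π²)^(1/3).
μT²/4π² = 3.986×10¹⁴ × (8.616×10⁴)² / 39.48 = 7.495×10²² m³.
a = 4.216×10⁷ m = 42163 km.

r_sync ≈ 42200 km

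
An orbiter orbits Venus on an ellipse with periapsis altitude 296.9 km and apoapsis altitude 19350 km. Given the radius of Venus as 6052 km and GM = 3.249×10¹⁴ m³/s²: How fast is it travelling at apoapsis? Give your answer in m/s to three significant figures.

r_p = 6052 + 296.9 = 6348.9 km = 6.3489×10⁶ m.
r_a = 6052 + 19350 = 25402 km = 2.5402×10⁷ m.
Semi-major axis a = (r_p + r_a)/2 = 15875 km = 1.588×10⁷ m.
Vis-viva: v² = μ(2/r − 1/a) = 3.249×10¹⁴ × (7.873×10⁻⁸ − 6.299×10⁻⁸) = 5.115×10⁶ m²/s².
v = 2262 m/s.

v ≈ 2260 m/s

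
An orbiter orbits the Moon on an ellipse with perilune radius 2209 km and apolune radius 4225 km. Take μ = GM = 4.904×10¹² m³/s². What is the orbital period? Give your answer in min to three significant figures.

T ≈ 273 min

Semi-major axis a = (r_p + r_a)/2 = (2209.0 + 4225.0)/2 = 3217.0 km = 3.217×10⁶ m.
By Kepler's third law T = 2π√(a³/μ) = 2π × 2.606×10³ = 1.637×10⁴ s.
= 272.9 min.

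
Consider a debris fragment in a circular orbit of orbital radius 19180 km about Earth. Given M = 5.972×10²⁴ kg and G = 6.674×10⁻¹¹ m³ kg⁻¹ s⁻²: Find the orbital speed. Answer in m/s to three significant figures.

μ = GM = 6.674×10⁻¹¹ × 5.972×10²⁴ = 3.986×10¹⁴ m³/s².
r = 19180 km = 1.918×10⁷ m.
For a circular orbit v = √(μ/r) = √(3.986×10¹⁴ / 1.918×10⁷) = √(2.078×10⁷) = 4559 m/s.

v ≈ 4560 m/s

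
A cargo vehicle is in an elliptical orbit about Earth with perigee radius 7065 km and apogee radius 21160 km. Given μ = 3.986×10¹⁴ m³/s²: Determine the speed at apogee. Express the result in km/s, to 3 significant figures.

v ≈ 3.07 km/s

Semi-major axis a = (r_p + r_a)/2 = 14112 km = 1.411×10⁷ m.
Vis-viva: v² = μ(2/r − 1/a) = 3.986×10¹⁴ × (9.452×10⁻⁸ − 7.086×10⁻⁸) = 9.430×10⁶ m²/s².
v = 3071 m/s = 3.071 km/s.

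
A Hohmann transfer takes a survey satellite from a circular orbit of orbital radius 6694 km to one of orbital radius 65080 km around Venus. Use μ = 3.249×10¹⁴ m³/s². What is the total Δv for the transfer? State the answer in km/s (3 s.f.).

Δv_total ≈ 3.68 km/s

r₁ = 6694 km = 6.694×10⁶ m.
r₂ = 65080 km = 6.508×10⁷ m.
Transfer ellipse a_t = (r₁ + r₂)/2 = 3.589×10⁷ m.
At r₁: circular v_c1 = √(μ/r₁) = 6967 m/s; transfer-periapsis v_p = √[μ(2/r₁ − 1/a_t)] = 9382 m/s.
Δv₁ = v_p − v_c1 = 2415 m/s.
At r₂: circular v_c2 = √(μ/r₂) = 2234 m/s; transfer-apoapsis v_a = √[μ(2/r₂ − 1/a_t)] = 965.0 m/s.
Δv₂ = v_c2 − v_a = 1269 m/s.
Total Δv = Δv₁ + Δv₂ = 3684 m/s = 3.684 km/s.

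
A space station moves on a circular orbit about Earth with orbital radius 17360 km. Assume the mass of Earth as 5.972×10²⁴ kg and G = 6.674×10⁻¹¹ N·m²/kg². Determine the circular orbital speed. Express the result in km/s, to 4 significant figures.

μ = GM = 6.674×10⁻¹¹ × 5.972×10²⁴ = 3.986×10¹⁴ m³/s².
r = 17360 km = 1.736×10⁷ m.
For a circular orbit v = √(μ/r) = √(3.986×10¹⁴ / 1.736×10⁷) = √(2.296×10⁷) = 4792 m/s.
That is 4.792 km/s.

v ≈ 4.792 km/s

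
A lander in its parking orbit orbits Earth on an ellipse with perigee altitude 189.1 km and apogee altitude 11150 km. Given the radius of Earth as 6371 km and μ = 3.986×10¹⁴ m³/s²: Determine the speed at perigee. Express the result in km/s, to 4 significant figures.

r_p = 6371 + 189.1 = 6560.1 km = 6.5601×10⁶ m.
r_a = 6371 + 11150 = 17521 km = 1.7521×10⁷ m.
Semi-major axis a = (r_p + r_a)/2 = 12041 km = 1.204×10⁷ m.
Vis-viva: v² = μ(2/r − 1/a) = 3.986×10¹⁴ × (3.049×10⁻⁷ − 8.305×10⁻⁸) = 8.842×10⁷ m²/s².
v = 9403 m/s = 9.403 km/s.

v ≈ 9.403 km/s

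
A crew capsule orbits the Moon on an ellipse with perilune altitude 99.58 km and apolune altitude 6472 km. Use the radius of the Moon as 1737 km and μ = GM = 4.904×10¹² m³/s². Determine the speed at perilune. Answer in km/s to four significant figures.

r_p = 1737 + 99.58 = 1836.6 km = 1.8366×10⁶ m.
r_a = 1737 + 6472 = 8209.0 km = 8.2090×10⁶ m.
Semi-major axis a = (r_p + r_a)/2 = 5022.8 km = 5.023×10⁶ m.
Vis-viva: v² = μ(2/r − 1/a) = 4.904×10¹² × (1.089×10⁻⁶ − 1.991×10⁻⁷) = 4.364×10⁶ m²/s².
v = 2089 m/s = 2.089 km/s.

v ≈ 2.089 km/s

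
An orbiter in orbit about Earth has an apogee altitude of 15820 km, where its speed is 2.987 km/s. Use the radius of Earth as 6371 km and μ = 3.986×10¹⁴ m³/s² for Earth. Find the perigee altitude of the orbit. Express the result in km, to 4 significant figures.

r_a = 6371 + 15820 = 22191 km = 2.219×10⁷ m.
Specific energy ε = v²/2 − μ/r = -1.350×10⁷ J/kg, so a = −μ/(2ε) = 1.476×10⁷ m.
The apsides satisfy r_p + r_a = 2a, so the perigee radius is 2a − r_a = 7.332×10⁶ m = 7332.4 km.
Perigee altitude = 7332.4 − 6371 = 961.41 km.

perigee altitude ≈ 961.4 km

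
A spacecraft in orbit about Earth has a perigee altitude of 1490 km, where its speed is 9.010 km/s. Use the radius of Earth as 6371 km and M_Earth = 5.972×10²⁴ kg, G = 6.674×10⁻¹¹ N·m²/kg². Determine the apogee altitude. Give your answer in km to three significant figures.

μ = GM = 6.674×10⁻¹¹ × 5.972×10²⁴ = 3.986×10¹⁴ m³/s².
r_p = 6371 + 1490 = 7861.0 km = 7.861×10⁶ m.
Specific energy ε = v²/2 − μ/r = -1.011×10⁷ J/kg, so a = −μ/(2ε) = 1.971×10⁷ m.
The apsides satisfy r_p + r_a = 2a, so the apogee radius is 2a − r_p = 3.155×10⁷ m = 31553 km.
Apogee altitude = 31553 − 6371 = 25182 km.

apogee altitude ≈ 25200 km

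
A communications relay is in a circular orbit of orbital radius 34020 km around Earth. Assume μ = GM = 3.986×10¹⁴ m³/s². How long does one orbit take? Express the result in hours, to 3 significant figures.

T ≈ 17.3 hours

r = 34020 km = 3.402×10⁷ m.
Kepler's third law: T = 2π√(r³/μ) = 2π√((3.402×10⁷)³ / 3.986×10¹⁴).
r³/μ = 9.878×10⁷ s², so T = 2π × 9.939×10³ = 6.245×10⁴ s.
Converting: 6.245×10⁴ s ÷ 3600 = 17.35 hours.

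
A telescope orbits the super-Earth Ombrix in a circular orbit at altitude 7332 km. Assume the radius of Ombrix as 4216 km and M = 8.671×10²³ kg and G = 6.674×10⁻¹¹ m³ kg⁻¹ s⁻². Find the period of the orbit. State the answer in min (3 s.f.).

T ≈ 540 min

μ = GM = 6.674×10⁻¹¹ × 8.671×10²³ = 5.787×10¹³ m³/s².
r = 4216 + 7332 = 11548 km = 1.1548×10⁷ m.
Kepler's third law: T = 2π√(r³/μ) = 2π√((1.155×10⁷)³ / 5.787×10¹³).
r³/μ = 2.661×10⁷ s², so T = 2π × 5.159×10³ = 3.241×10⁴ s.
Converting: 3.241×10⁴ s ÷ 60.00 = 540.2 min.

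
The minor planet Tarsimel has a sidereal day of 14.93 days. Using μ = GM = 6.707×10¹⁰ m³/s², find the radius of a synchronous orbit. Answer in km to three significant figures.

r_sync ≈ 14100 km

T = 14.93 days = 1.290×10⁶ s.
A synchronous orbit has period T, so by Kepler's third law a = (μT²/4π²)^(1/3).
μT²/4π² = 6.707×10¹⁰ × (1.290×10⁶)² / 39.48 = 2.827×10²¹ m³.
a = 1.414×10⁷ m = 14140 km.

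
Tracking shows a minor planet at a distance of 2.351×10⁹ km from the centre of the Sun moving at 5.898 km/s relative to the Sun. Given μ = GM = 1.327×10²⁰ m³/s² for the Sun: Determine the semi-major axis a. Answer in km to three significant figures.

a ≈ 1.70×10⁹ km

r = 2.351×10¹² m.
Vis-viva rearranged: 1/a = 2/r − v²/μ = 8.507×10⁻¹³ − 2.621×10⁻¹³ = 5.886×10⁻¹³ m⁻¹.
a = 1.699×10¹² m = 1.6991×10⁹ km.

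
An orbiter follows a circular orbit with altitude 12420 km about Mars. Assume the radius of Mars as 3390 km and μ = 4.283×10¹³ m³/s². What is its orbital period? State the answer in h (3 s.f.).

T ≈ 16.8 h

r = 3390 + 12420 = 15810 km = 1.5810×10⁷ m.
Kepler's third law: T = 2π√(r³/μ) = 2π√((1.581×10⁷)³ / 4.283×10¹³).
r³/μ = 9.227×10⁷ s², so T = 2π × 9.606×10³ = 6.035×10⁴ s.
Converting: 6.035×10⁴ s ÷ 3600 = 16.76 h.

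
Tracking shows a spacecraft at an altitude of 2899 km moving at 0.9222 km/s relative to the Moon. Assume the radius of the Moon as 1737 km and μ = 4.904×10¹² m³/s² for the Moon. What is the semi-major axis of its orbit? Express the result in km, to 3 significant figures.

a ≈ 3880 km

r = 1737 + 2899 = 4636.0 km = 4.636×10⁶ m.
Specific orbital energy ε = v²/2 − μ/r = (922.2)²/2 − 4.904×10¹²/4.636×10⁶ = -6.326×10⁵ J/kg.
Since ε = −μ/(2a), a = −μ/(2ε) = 3.876×10⁶ m = 3876.2 km.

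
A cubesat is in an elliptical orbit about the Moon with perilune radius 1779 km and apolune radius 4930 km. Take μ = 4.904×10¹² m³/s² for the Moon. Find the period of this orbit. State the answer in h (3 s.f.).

T ≈ 4.84 h

Semi-major axis a = (r_p + r_a)/2 = (1779.0 + 4930.0)/2 = 3354.5 km = 3.354×10⁶ m.
By Kepler's third law T = 2π√(a³/μ) = 2π × 2.774×10³ = 1.743×10⁴ s.
= 4.842 h.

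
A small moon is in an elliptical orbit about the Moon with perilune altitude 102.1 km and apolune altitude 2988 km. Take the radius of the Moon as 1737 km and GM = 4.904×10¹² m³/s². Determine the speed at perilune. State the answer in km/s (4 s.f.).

r_p = 1737 + 102.1 = 1839.1 km = 1.8391×10⁶ m.
r_a = 1737 + 2988 = 4725.0 km = 4.7250×10⁶ m.
Semi-major axis a = (r_p + r_a)/2 = 3282.1 km = 3.282×10⁶ m.
Vis-viva: v² = μ(2/r − 1/a) = 4.904×10¹² × (1.087×10⁻⁶ − 3.047×10⁻⁷) = 3.839×10⁶ m²/s².
v = 1959 m/s = 1.959 km/s.

v ≈ 1.959 km/s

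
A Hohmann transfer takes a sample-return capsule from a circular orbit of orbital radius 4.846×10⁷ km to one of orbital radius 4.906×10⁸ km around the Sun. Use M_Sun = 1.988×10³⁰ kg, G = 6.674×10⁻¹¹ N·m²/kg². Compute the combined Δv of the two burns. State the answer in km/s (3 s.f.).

μ = GM = 6.674×10⁻¹¹ × 1.988×10³⁰ = 1.327×10²⁰ m³/s².
r₁ = 4.846×10⁷ km = 4.846×10¹⁰ m.
r₂ = 4.906×10⁸ km = 4.906×10¹¹ m.
Transfer ellipse a_t = (r₁ + r₂)/2 = 2.695×10¹¹ m.
At r₁: circular v_c1 = √(μ/r₁) = 52330 m/s; transfer-perihelion v_p = √[μ(2/r₁ − 1/a_t)] = 70590 m/s.
Δv₁ = v_p − v_c1 = 18270 m/s.
At r₂: circular v_c2 = √(μ/r₂) = 16450 m/s; transfer-aphelion v_a = √[μ(2/r₂ − 1/a_t)] = 6973 m/s.
Δv₂ = v_c2 − v_a = 9472 m/s.
Total Δv = Δv₁ + Δv₂ = 27740 m/s = 27.74 km/s.

Δv_total ≈ 27.7 km/s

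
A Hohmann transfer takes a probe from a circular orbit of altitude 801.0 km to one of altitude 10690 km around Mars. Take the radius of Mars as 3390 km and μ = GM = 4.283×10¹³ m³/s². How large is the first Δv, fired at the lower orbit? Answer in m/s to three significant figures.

Δv ≈ 772 m/s

r₁ = 3390 + 801.0 = 4191.0 km = 4.1910×10⁶ m.
r₂ = 3390 + 10690 = 14080 km = 1.4080×10⁷ m.
Transfer ellipse a_t = (r₁ + r₂)/2 = 9.136×10⁶ m.
At r₁: circular v_c1 = √(μ/r₁) = 3197 m/s; transfer-periapsis v_p = √[μ(2/r₁ − 1/a_t)] = 3969 m/s.
Δv₁ = v_p − v_c1 = 771.9 m/s.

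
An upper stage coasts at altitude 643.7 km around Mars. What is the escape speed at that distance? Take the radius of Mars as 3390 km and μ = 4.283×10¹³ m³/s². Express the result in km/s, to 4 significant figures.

r = 3390 + 643.7 = 4033.7 km = 4.0337×10⁶ m.
Escape speed v_esc = √(2μ/r) = √(2 × 4.283×10¹³ / 4.034×10⁶) = √(2.124×10⁷) = 4608 m/s.
= 4.608 km/s.

v_esc ≈ 4.608 km/s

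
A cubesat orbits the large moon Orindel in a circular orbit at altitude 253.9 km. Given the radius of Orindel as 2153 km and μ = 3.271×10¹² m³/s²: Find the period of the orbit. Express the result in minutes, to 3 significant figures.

T ≈ 216 minutes

r = 2153 + 253.9 = 2406.9 km = 2.4069×10⁶ m.
Kepler's third law: T = 2π√(r³/μ) = 2π√((2.407×10⁶)³ / 3.271×10¹²).
r³/μ = 4.263×10⁶ s², so T = 2π × 2.065×10³ = 1.297×10⁴ s.
Converting: 1.297×10⁴ s ÷ 60.00 = 216.2 minutes.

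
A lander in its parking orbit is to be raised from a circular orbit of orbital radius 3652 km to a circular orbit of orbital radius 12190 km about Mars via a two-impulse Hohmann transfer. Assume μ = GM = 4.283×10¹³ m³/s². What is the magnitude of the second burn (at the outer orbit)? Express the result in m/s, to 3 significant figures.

r₁ = 3652 km = 3.652×10⁶ m.
r₂ = 12190 km = 1.219×10⁷ m.
Transfer ellipse a_t = (r₁ + r₂)/2 = 7.921×10⁶ m.
At r₁: circular v_c1 = √(μ/r₁) = 3425 m/s; transfer-periapsis v_p = √[μ(2/r₁ − 1/a_t)] = 4248 m/s.
At r₂: circular v_c2 = √(μ/r₂) = 1874 m/s; transfer-apoapsis v_a = √[μ(2/r₂ − 1/a_t)] = 1273 m/s.
Δv₂ = v_c2 − v_a = 601.7 m/s.

Δv ≈ 602 m/s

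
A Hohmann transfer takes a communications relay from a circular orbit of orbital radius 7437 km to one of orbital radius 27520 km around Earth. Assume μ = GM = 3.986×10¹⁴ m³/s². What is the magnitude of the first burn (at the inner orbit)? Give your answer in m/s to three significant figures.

Δv ≈ 1870 m/s

r₁ = 7437 km = 7.437×10⁶ m.
r₂ = 27520 km = 2.752×10⁷ m.
Transfer ellipse a_t = (r₁ + r₂)/2 = 1.748×10⁷ m.
At r₁: circular v_c1 = √(μ/r₁) = 7321 m/s; transfer-perigee v_p = √[μ(2/r₁ − 1/a_t)] = 9186 m/s.
Δv₁ = v_p − v_c1 = 1865 m/s.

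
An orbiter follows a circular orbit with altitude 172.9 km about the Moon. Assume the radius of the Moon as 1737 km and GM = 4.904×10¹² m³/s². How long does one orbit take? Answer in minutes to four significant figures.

T ≈ 124.8 minutes

r = 1737 + 172.9 = 1909.9 km = 1.9099×10⁶ m.
Kepler's third law: T = 2π√(r³/μ) = 2π√((1.910×10⁶)³ / 4.904×10¹²).
r³/μ = 1.421×10⁶ s², so T = 2π × 1.192×10³ = 7.489×10³ s.
Converting: 7.489×10³ s ÷ 60.00 = 124.8 minutes.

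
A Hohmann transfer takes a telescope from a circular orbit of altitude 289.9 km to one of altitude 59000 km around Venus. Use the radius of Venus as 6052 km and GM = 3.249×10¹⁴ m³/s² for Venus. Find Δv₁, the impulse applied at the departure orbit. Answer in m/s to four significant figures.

Δv ≈ 2505 m/s

r₁ = 6052 + 289.9 = 6341.9 km = 6.3419×10⁶ m.
r₂ = 6052 + 59000 = 65052 km = 6.5052×10⁷ m.
Transfer ellipse a_t = (r₁ + r₂)/2 = 3.570×10⁷ m.
At r₁: circular v_c1 = √(μ/r₁) = 7158 m/s; transfer-periapsis v_p = √[μ(2/r₁ − 1/a_t)] = 9662 m/s.
Δv₁ = v_p − v_c1 = 2505 m/s.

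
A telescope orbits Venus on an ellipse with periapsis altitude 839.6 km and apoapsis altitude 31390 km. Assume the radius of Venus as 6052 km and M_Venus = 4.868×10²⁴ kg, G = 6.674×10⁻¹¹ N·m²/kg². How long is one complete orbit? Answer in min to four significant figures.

T ≈ 606.3 min

μ = GM = 6.674×10⁻¹¹ × 4.868×10²⁴ = 3.249×10¹⁴ m³/s².
r_p = 6052 + 839.6 = 6891.6 km = 6.8916×10⁶ m.
r_a = 6052 + 31390 = 37442 km = 3.7442×10⁷ m.
Semi-major axis a = (r_p + r_a)/2 = (6891.6 + 37442)/2 = 22167 km = 2.217×10⁷ m.
By Kepler's third law T = 2π√(a³/μ) = 2π × 5.790×10³ = 3.638×10⁴ s.
= 606.3 min.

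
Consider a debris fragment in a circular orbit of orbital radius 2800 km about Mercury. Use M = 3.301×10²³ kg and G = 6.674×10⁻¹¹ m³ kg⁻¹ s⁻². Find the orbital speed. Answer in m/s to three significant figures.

μ = GM = 6.674×10⁻¹¹ × 3.301×10²³ = 2.203×10¹³ m³/s².
r = 2800 km = 2.800×10⁶ m.
For a circular orbit v = √(μ/r) = √(2.203×10¹³ / 2.800×10⁶) = √(7.868×10⁶) = 2805 m/s.

v ≈ 2810 m/s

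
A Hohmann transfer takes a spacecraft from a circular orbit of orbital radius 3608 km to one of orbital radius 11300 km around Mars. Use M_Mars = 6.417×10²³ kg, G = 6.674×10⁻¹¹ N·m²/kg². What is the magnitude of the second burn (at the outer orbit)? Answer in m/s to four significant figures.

Δv ≈ 592.4 m/s

μ = GM = 6.674×10⁻¹¹ × 6.417×10²³ = 4.283×10¹³ m³/s².
r₁ = 3608 km = 3.608×10⁶ m.
r₂ = 11300 km = 1.130×10⁷ m.
Transfer ellipse a_t = (r₁ + r₂)/2 = 7.454×10⁶ m.
At r₁: circular v_c1 = √(μ/r₁) = 3445 m/s; transfer-periapsis v_p = √[μ(2/r₁ − 1/a_t)] = 4242 m/s.
At r₂: circular v_c2 = √(μ/r₂) = 1947 m/s; transfer-apoapsis v_a = √[μ(2/r₂ − 1/a_t)] = 1354 m/s.
Δv₂ = v_c2 − v_a = 592.4 m/s.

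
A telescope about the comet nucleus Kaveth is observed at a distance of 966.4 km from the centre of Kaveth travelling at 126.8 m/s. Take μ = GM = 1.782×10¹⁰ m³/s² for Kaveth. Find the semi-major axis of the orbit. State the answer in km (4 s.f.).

r = 9.664×10⁵ m.
Specific orbital energy ε = v²/2 − μ/r = (126.8)²/2 − 1.782×10¹⁰/9.664×10⁵ = -1.040×10⁴ J/kg.
Since ε = −μ/(2a), a = −μ/(2ε) = 8.567×10⁵ m = 856.69 km.

a ≈ 856.7 km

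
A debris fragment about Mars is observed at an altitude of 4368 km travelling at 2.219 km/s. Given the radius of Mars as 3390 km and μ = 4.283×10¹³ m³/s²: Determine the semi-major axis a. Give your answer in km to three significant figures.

r = 3390 + 4368 = 7758.0 km = 7.758×10⁶ m.
Specific orbital energy ε = v²/2 − μ/r = (2219)²/2 − 4.283×10¹³/7.758×10⁶ = -3.059×10⁶ J/kg.
Since ε = −μ/(2a), a = −μ/(2ε) = 7.001×10⁶ m = 7001.2 km.

a ≈ 7000 km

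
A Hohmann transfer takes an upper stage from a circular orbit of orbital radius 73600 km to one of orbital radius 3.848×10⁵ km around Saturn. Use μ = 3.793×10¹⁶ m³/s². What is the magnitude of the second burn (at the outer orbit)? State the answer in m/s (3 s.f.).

r₁ = 73600 km = 7.360×10⁷ m.
r₂ = 3.848×10⁵ km = 3.848×10⁸ m.
Transfer ellipse a_t = (r₁ + r₂)/2 = 2.292×10⁸ m.
At r₁: circular v_c1 = √(μ/r₁) = 22700 m/s; transfer-perikrone v_p = √[μ(2/r₁ − 1/a_t)] = 29410 m/s.
At r₂: circular v_c2 = √(μ/r₂) = 9928 m/s; transfer-apokrone v_a = √[μ(2/r₂ − 1/a_t)] = 5626 m/s.
Δv₂ = v_c2 − v_a = 4302 m/s.

Δv ≈ 4300 m/s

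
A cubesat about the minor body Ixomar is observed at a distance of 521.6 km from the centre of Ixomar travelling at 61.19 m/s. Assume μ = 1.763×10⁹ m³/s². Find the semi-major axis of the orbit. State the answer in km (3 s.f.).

r = 5.216×10⁵ m.
Vis-viva rearranged: 1/a = 2/r − v²/μ = 3.834×10⁻⁶ − 2.124×10⁻⁶ = 1.711×10⁻⁶ m⁻¹.
a = 5.846×10⁵ m = 584.60 km.

a ≈ 585 km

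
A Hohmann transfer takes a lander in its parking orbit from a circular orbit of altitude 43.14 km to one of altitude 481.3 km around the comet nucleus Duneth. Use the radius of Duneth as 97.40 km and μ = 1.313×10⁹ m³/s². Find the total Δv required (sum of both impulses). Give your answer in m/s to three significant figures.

r₁ = 97.40 + 43.14 = 140.54 km = 1.4054×10⁵ m.
r₂ = 97.40 + 481.3 = 578.70 km = 5.7870×10⁵ m.
Transfer ellipse a_t = (r₁ + r₂)/2 = 3.596×10⁵ m.
At r₁: circular v_c1 = √(μ/r₁) = 96.66 m/s; transfer-periapsis v_p = √[μ(2/r₁ − 1/a_t)] = 122.6 m/s.
Δv₁ = v_p − v_c1 = 25.96 m/s.
At r₂: circular v_c2 = √(μ/r₂) = 47.63 m/s; transfer-apoapsis v_a = √[μ(2/r₂ − 1/a_t)] = 29.78 m/s.
Δv₂ = v_c2 − v_a = 17.86 m/s.
Total Δv = Δv₁ + Δv₂ = 43.81 m/s.

Δv_total ≈ 43.8 m/s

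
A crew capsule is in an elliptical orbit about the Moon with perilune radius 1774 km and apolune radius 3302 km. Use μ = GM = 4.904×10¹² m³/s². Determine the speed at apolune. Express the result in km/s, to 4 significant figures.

Semi-major axis a = (r_p + r_a)/2 = 2538.0 km = 2.538×10⁶ m.
Vis-viva: v² = μ(2/r − 1/a) = 4.904×10¹² × (6.057×10⁻⁷ − 3.940×10⁻⁷) = 1.038×10⁶ m²/s².
v = 1019 m/s = 1.019 km/s.

v ≈ 1.019 km/s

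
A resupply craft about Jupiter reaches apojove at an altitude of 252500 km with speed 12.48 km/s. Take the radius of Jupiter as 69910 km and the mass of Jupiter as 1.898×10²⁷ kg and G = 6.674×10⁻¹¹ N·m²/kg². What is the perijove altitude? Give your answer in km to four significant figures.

μ = GM = 6.674×10⁻¹¹ × 1.898×10²⁷ = 1.267×10¹⁷ m³/s².
r_a = 69910 + 252500 = 3.2241×10⁵ km = 3.224×10⁸ m.
Specific energy ε = v²/2 − μ/r = -3.150×10⁸ J/kg, so a = −μ/(2ε) = 2.011×10⁸ m.
The apsides satisfy r_p + r_a = 2a, so the perijove radius is 2a − r_a = 7.970×10⁷ m = 79703 km.
Perijove altitude = 79703 − 69910 = 9792.7 km.

perijove altitude ≈ 9793 km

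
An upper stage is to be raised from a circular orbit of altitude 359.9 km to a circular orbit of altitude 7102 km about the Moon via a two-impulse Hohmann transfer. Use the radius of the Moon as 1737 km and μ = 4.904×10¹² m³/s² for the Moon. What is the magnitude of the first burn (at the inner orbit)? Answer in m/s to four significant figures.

Δv ≈ 415.1 m/s

r₁ = 1737 + 359.9 = 2096.9 km = 2.0969×10⁶ m.
r₂ = 1737 + 7102 = 8839.0 km = 8.8390×10⁶ m.
Transfer ellipse a_t = (r₁ + r₂)/2 = 5.468×10⁶ m.
At r₁: circular v_c1 = √(μ/r₁) = 1529 m/s; transfer-perilune v_p = √[μ(2/r₁ − 1/a_t)] = 1944 m/s.
Δv₁ = v_p − v_c1 = 415.1 m/s.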